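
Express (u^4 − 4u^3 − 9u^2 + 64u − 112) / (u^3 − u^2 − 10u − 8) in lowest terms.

(u^3 − 9u + 28)/(u^2 + 3u + 2)

Apply the Euclidean algorithm:
  u^4 − 4u^3 − 9u^2 + 64u − 112 = (u − 3)(u^3 − u^2 − 10u − 8) + (−2u^2 + 42u − 136)
  u^3 − u^2 − 10u − 8 = (−(1/2)u − 10)(−2u^2 + 42u − 136) + (342u − 1368)
  −2u^2 + 42u − 136 = (−(1/171)u + 17/171)(342u − 1368) + (0)
Last nonzero remainder: 342u − 1368. Dividing through by 342 gives the monic gcd u − 4.
Cancel u − 4 from numerator and denominator to get the reduced form.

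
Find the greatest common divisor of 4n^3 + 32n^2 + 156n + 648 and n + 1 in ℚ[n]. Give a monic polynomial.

Euclidean algorithm in ℚ[n]:
  4n^3 + 32n^2 + 156n + 648 = (4n^2 + 28n + 128)(n + 1) + (520)
  n + 1 = ((1/520)n + 1/520)(520) + (0)
The last nonzero remainder is the constant 520, so the polynomials are coprime and gcd = 1.

1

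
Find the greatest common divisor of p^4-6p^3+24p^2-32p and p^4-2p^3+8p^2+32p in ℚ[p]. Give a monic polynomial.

Apply the Euclidean algorithm:
  p^4-6p^3+24p^2-32p = (p^4-2p^3+8p^2+32p) + (-4p^3+16p^2-64p)
  p^4-2p^3+8p^2+32p = (-(1/4)p-1/2)(-4p^3+16p^2-64p) + (0)
Last nonzero remainder: -4p^3+16p^2-64p. Dividing through by -4 gives the monic gcd p^3-4p^2+16p.

p^3-4p^2+16p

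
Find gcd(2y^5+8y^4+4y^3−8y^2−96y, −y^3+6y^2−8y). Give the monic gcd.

y^2−2y

Apply the Euclidean algorithm:
  2y^5+8y^4+4y^3−8y^2−96y = (−2y^2−20y−108)(−y^3+6y^2−8y) + (480y^2−960y)
  −y^3+6y^2−8y = (−(1/480)y+1/120)(480y^2−960y) + (0)
Last nonzero remainder: 480y^2−960y. Dividing through by 480 gives the monic gcd y^2−2y.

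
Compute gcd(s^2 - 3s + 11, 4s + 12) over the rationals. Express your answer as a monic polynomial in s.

1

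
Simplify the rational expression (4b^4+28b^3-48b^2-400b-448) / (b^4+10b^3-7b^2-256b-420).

Repeated division with remainder:
  4b^4+28b^3-48b^2-400b-448 = (4)(b^4+10b^3-7b^2-256b-420) + (-12b^3-20b^2+624b+1232)
  b^4+10b^3-7b^2-256b-420 = (-(1/12)b-25/36)(-12b^3-20b^2+624b+1232) + ((280/9)b^2+280b+3920/9)
  -12b^3-20b^2+624b+1232 = (-(27/70)b+99/35)((280/9)b^2+280b+3920/9) + (0)
Last nonzero remainder: (280/9)b^2+280b+3920/9. Dividing through by 280/9 gives the monic gcd b^2+9b+14.
Cancel b^2+9b+14 from numerator and denominator to get the reduced form.

(4b^2-8b-32)/(b^2+b-30)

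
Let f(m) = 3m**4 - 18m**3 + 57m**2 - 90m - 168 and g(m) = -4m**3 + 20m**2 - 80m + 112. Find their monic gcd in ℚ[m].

m**2 - 3m + 14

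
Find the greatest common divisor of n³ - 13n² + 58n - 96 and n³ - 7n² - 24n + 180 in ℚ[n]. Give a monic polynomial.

Euclidean algorithm in ℚ[n]:
  n³ - 13n² + 58n - 96 = (n³ - 7n² - 24n + 180) + (-6n² + 82n - 276)
  n³ - 7n² - 24n + 180 = (-(1/6)n - 10/9)(-6n² + 82n - 276) + ((190/9)n - 380/3)
  -6n² + 82n - 276 = (-(27/95)n + 207/95)((190/9)n - 380/3) + (0)
Last nonzero remainder: (190/9)n - 380/3. Dividing through by 190/9 gives the monic gcd n - 6.

n - 6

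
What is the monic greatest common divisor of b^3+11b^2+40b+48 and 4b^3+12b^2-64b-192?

b^2+7b+12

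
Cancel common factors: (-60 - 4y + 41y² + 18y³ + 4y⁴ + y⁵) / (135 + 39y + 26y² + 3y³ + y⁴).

By polynomial division,
  y⁵ + 4y⁴ + 18y³ + 41y² - 4y - 60 = (y + 1)(y⁴ + 3y³ + 26y² + 39y + 135) + (-11y³ - 24y² - 178y - 195)
  y⁴ + 3y³ + 26y² + 39y + 135 = (-(1/11)y - 9/121)(-11y³ - 24y² - 178y - 195) + ((972/121)y² + (972/121)y + 14580/121)
  -11y³ - 24y² - 178y - 195 = (-(1331/972)y - 1573/972)((972/121)y² + (972/121)y + 14580/121) + (0)
Last nonzero remainder: (972/121)y² + (972/121)y + 14580/121. Dividing through by 972/121 gives the monic gcd y² + y + 15.
Cancel y² + y + 15 from numerator and denominator to get the reduced form.

(-4 + 3y² + y³)/(9 + 2y + y²)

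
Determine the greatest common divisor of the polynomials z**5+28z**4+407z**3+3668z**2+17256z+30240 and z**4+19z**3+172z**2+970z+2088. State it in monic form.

z**2+13z+36

By polynomial division,
  z**5+28z**4+407z**3+3668z**2+17256z+30240 = (z+9)(z**4+19z**3+172z**2+970z+2088) + (64z**3+1150z**2+6438z+11448)
  z**4+19z**3+172z**2+970z+2088 = ((1/64)z+33/2048)(64z**3+1150z**2+6438z+11448) + ((54145/1024)z**2+(703885/1024)z+487305/256)
  64z**3+1150z**2+6438z+11448 = ((65536/54145)z+325632/54145)((54145/1024)z**2+(703885/1024)z+487305/256) + (0)
Last nonzero remainder: (54145/1024)z**2+(703885/1024)z+487305/256. Dividing through by 54145/1024 gives the monic gcd z**2+13z+36.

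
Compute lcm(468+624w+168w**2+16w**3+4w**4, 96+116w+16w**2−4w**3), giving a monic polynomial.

Repeated division with remainder:
  4w**4+16w**3+168w**2+624w+468 = (−w−8)(−4w**3+16w**2+116w+96) + (412w**2+1648w+1236)
  −4w**3+16w**2+116w+96 = (−(1/103)w+8/103)(412w**2+1648w+1236) + (0)
Last nonzero remainder: 412w**2+1648w+1236. Dividing through by 412 gives the monic gcd w**2+4w+3.
Then lcm(f, g) = f·g / gcd(f, g); expanding and making the result monic gives the answer.

−936−1131w−180w**2+10w**3−4w**4+w**5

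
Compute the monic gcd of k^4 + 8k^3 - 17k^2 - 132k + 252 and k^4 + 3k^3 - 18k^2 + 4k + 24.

k^2 + 4k - 12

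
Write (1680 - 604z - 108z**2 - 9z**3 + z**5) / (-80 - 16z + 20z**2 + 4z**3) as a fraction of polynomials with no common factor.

Euclidean algorithm in ℚ[z]:
  z**5 - 9z**3 - 108z**2 - 604z + 1680 = ((1/4)z**2 - (5/4)z + 5)(4z**3 + 20z**2 - 16z - 80) + (-208z**2 - 624z + 2080)
  4z**3 + 20z**2 - 16z - 80 = (-(1/52)z - 1/26)(-208z**2 - 624z + 2080) + (0)
Last nonzero remainder: -208z**2 - 624z + 2080. Dividing through by -208 gives the monic gcd z**2 + 3z - 10.
Cancel z**2 + 3z - 10 from numerator and denominator to get the reduced form.

(-168 + 10z - 3z**2 + z**3)/(8 + 4z)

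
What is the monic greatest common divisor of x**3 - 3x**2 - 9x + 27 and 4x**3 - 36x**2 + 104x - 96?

x - 3

Euclidean algorithm in ℚ[x]:
  x**3 - 3x**2 - 9x + 27 = (1/4)(4x**3 - 36x**2 + 104x - 96) + (6x**2 - 35x + 51)
  4x**3 - 36x**2 + 104x - 96 = ((2/3)x - 19/9)(6x**2 - 35x + 51) + (-(35/9)x + 35/3)
  6x**2 - 35x + 51 = (-(54/35)x + 153/35)(-(35/9)x + 35/3) + (0)
Last nonzero remainder: -(35/9)x + 35/3. Dividing through by -35/9 gives the monic gcd x - 3.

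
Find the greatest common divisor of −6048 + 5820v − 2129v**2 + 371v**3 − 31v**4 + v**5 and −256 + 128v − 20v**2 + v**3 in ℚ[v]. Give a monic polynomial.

By polynomial division,
  v**5 − 31v**4 + 371v**3 − 2129v**2 + 5820v − 6048 = (v**2 − 11v + 23)(v**3 − 20v**2 + 128v − 256) + (−5v**2 + 60v − 160)
  v**3 − 20v**2 + 128v − 256 = (−(1/5)v + 8/5)(−5v**2 + 60v − 160) + (0)
Last nonzero remainder: −5v**2 + 60v − 160. Dividing through by −5 gives the monic gcd v**2 − 12v + 32.

32 − 12v + v**2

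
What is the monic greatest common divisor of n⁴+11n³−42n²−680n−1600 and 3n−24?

Euclidean algorithm in ℚ[n]:
  n⁴+11n³−42n²−680n−1600 = ((1/3)n³+(19/3)n²+(110/3)n+200/3)(3n−24) + (0)
Last nonzero remainder: 3n−24. Dividing through by 3 gives the monic gcd n−8.

n−8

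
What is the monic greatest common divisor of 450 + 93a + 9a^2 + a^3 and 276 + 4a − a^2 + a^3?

6 + a

Repeated division with remainder:
  a^3 + 9a^2 + 93a + 450 = (a^3 − a^2 + 4a + 276) + (10a^2 + 89a + 174)
  a^3 − a^2 + 4a + 276 = ((1/10)a − 99/100)(10a^2 + 89a + 174) + ((7471/100)a + 22413/50)
  10a^2 + 89a + 174 = ((1000/7471)a + 2900/7471)((7471/100)a + 22413/50) + (0)
Last nonzero remainder: (7471/100)a + 22413/50. Dividing through by 7471/100 gives the monic gcd a + 6.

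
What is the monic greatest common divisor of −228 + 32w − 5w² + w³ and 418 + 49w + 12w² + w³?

Apply the Euclidean algorithm:
  w³ − 5w² + 32w − 228 = (w³ + 12w² + 49w + 418) + (−17w² − 17w − 646)
  w³ + 12w² + 49w + 418 = (−(1/17)w − 11/17)(−17w² − 17w − 646) + (0)
Last nonzero remainder: −17w² − 17w − 646. Dividing through by −17 gives the monic gcd w² + w + 38.

38 + w + w²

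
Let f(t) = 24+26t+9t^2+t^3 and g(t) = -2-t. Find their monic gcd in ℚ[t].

2+t

By polynomial division,
  t^3+9t^2+26t+24 = (-t^2-7t-12)(-t-2) + (0)
Last nonzero remainder: -t-2. Dividing through by -1 gives the monic gcd t+2.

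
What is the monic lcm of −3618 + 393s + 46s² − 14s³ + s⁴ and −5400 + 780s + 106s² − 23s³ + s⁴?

−361800 + 111660s − 6878s² − 1927s³ + 426s⁴ − 34s⁵ + s⁶

Repeated division with remainder:
  s⁴ − 14s³ + 46s² + 393s − 3618 = (s⁴ − 23s³ + 106s² + 780s − 5400) + (9s³ − 60s² − 387s + 1782)
  s⁴ − 23s³ + 106s² + 780s − 5400 = ((1/9)s − 49/27)(9s³ − 60s² − 387s + 1782) + ((361/9)s² − (361/3)s − 2166)
  9s³ − 60s² − 387s + 1782 = ((81/361)s − 297/361)((361/9)s² − (361/3)s − 2166) + (0)
Last nonzero remainder: (361/9)s² − (361/3)s − 2166. Dividing through by 361/9 gives the monic gcd s² − 3s − 54.
Then lcm(f, g) = f·g / gcd(f, g); expanding and making the result monic gives the answer.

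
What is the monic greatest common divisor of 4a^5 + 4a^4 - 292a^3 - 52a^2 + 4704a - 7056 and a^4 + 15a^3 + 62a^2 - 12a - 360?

Apply the Euclidean algorithm:
  4a^5 + 4a^4 - 292a^3 - 52a^2 + 4704a - 7056 = (4a - 56)(a^4 + 15a^3 + 62a^2 - 12a - 360) + (300a^3 + 3468a^2 + 5472a - 27216)
  a^4 + 15a^3 + 62a^2 - 12a - 360 = ((1/300)a + 43/3750)(300a^3 + 3468a^2 + 5472a - 27216) + ((2496/625)a^2 + (9984/625)a - 29952/625)
  300a^3 + 3468a^2 + 5472a - 27216 = ((15625/208)a + 118125/208)((2496/625)a^2 + (9984/625)a - 29952/625) + (0)
Last nonzero remainder: (2496/625)a^2 + (9984/625)a - 29952/625. Dividing through by 2496/625 gives the monic gcd a^2 + 4a - 12.

a^2 + 4a - 12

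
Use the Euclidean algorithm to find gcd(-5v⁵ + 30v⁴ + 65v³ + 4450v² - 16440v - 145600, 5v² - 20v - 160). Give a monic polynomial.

Euclidean algorithm in ℚ[v]:
  -5v⁵ + 30v⁴ + 65v³ + 4450v² - 16440v - 145600 = (-v³ + 2v² - 11v + 910)(5v² - 20v - 160) + (0)
Last nonzero remainder: 5v² - 20v - 160. Dividing through by 5 gives the monic gcd v² - 4v - 32.

v² - 4v - 32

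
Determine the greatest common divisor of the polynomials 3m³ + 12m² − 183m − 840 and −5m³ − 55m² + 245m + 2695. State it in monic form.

m + 7

Euclidean algorithm in ℚ[m]:
  3m³ + 12m² − 183m − 840 = (−3/5)(−5m³ − 55m² + 245m + 2695) + (−21m² − 36m + 777)
  −5m³ − 55m² + 245m + 2695 = ((5/21)m + 325/147)(−21m² − 36m + 777) + ((6840/49)m + 6840/7)
  −21m² − 36m + 777 = (−(343/2280)m + 1813/2280)((6840/49)m + 6840/7) + (0)
Last nonzero remainder: (6840/49)m + 6840/7. Dividing through by 6840/49 gives the monic gcd m + 7.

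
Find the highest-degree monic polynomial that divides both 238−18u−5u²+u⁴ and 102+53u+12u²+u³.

By polynomial division,
  u⁴−5u²−18u+238 = (u−12)(u³+12u²+53u+102) + (86u²+516u+1462)
  u³+12u²+53u+102 = ((1/86)u+3/43)(86u²+516u+1462) + (0)
Last nonzero remainder: 86u²+516u+1462. Dividing through by 86 gives the monic gcd u²+6u+17.

17+6u+u²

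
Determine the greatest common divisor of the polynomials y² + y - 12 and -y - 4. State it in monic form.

y + 4

Apply the Euclidean algorithm:
  y² + y - 12 = (-y + 3)(-y - 4) + (0)
Last nonzero remainder: -y - 4. Dividing through by -1 gives the monic gcd y + 4.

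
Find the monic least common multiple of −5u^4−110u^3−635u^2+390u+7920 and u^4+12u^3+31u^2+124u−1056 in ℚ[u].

By polynomial division,
  −5u^4−110u^3−635u^2+390u+7920 = (−5)(u^4+12u^3+31u^2+124u−1056) + (−50u^3−480u^2+1010u+2640)
  u^4+12u^3+31u^2+124u−1056 = (−(1/50)u−6/125)(−50u^3−480u^2+1010u+2640) + ((704/25)u^2+(5632/25)u−23232/25)
  −50u^3−480u^2+1010u+2640 = (−(625/352)u−125/44)((704/25)u^2+(5632/25)u−23232/25) + (0)
Last nonzero remainder: (704/25)u^2+(5632/25)u−23232/25. Dividing through by 704/25 gives the monic gcd u^2+8u−33.
Then lcm(f, g) = f·g / gcd(f, g); expanding and making the result monic gives the answer.

u^6+26u^5+247u^4+1134u^3+2168u^2−8832u−50688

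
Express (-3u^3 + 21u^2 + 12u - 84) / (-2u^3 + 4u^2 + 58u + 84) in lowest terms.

(3u - 6)/(2u + 6)

Repeated division with remainder:
  -3u^3 + 21u^2 + 12u - 84 = (3/2)(-2u^3 + 4u^2 + 58u + 84) + (15u^2 - 75u - 210)
  -2u^3 + 4u^2 + 58u + 84 = (-(2/15)u - 2/5)(15u^2 - 75u - 210) + (0)
Last nonzero remainder: 15u^2 - 75u - 210. Dividing through by 15 gives the monic gcd u^2 - 5u - 14.
Cancel u^2 - 5u - 14 from numerator and denominator to get the reduced form.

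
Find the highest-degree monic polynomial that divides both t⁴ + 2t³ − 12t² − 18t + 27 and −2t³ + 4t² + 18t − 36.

Euclidean algorithm in ℚ[t]:
  t⁴ + 2t³ − 12t² − 18t + 27 = (−(1/2)t − 2)(−2t³ + 4t² + 18t − 36) + (5t² − 45)
  −2t³ + 4t² + 18t − 36 = (−(2/5)t + 4/5)(5t² − 45) + (0)
Last nonzero remainder: 5t² − 45. Dividing through by 5 gives the monic gcd t² − 9.

t² − 9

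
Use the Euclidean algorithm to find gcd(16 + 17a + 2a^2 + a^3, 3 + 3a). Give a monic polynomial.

1 + a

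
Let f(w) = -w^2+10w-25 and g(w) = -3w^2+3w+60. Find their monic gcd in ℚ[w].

Euclidean algorithm in ℚ[w]:
  -w^2+10w-25 = (1/3)(-3w^2+3w+60) + (9w-45)
  -3w^2+3w+60 = (-(1/3)w-4/3)(9w-45) + (0)
Last nonzero remainder: 9w-45. Dividing through by 9 gives the monic gcd w-5.

w-5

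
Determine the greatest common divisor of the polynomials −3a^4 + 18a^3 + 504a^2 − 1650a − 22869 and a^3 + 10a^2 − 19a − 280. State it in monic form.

Apply the Euclidean algorithm:
  −3a^4 + 18a^3 + 504a^2 − 1650a − 22869 = (−3a + 48)(a^3 + 10a^2 − 19a − 280) + (−33a^2 − 1578a − 9429)
  a^3 + 10a^2 − 19a − 280 = (−(1/33)a + 416/363)(−33a^2 − 1578a − 9429) + ((181944/121)a + 1273608/121)
  −33a^2 − 1578a − 9429 = (−(1331/60648)a − 54329/60648)((181944/121)a + 1273608/121) + (0)
Last nonzero remainder: (181944/121)a + 1273608/121. Dividing through by 181944/121 gives the monic gcd a + 7.

a + 7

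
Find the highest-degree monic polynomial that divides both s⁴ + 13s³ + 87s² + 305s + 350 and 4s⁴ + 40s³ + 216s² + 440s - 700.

Apply the Euclidean algorithm:
  s⁴ + 13s³ + 87s² + 305s + 350 = (1/4)(4s⁴ + 40s³ + 216s² + 440s - 700) + (3s³ + 33s² + 195s + 525)
  4s⁴ + 40s³ + 216s² + 440s - 700 = ((4/3)s - 4/3)(3s³ + 33s² + 195s + 525) + (0)
Last nonzero remainder: 3s³ + 33s² + 195s + 525. Dividing through by 3 gives the monic gcd s³ + 11s² + 65s + 175.

s³ + 11s² + 65s + 175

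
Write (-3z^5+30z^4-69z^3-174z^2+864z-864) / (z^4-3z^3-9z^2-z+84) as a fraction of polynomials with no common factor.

Euclidean algorithm in ℚ[z]:
  -3z^5+30z^4-69z^3-174z^2+864z-864 = (-3z+21)(z^4-3z^3-9z^2-z+84) + (-33z^3+12z^2+1137z-2628)
  z^4-3z^3-9z^2-z+84 = (-(1/33)z+29/363)(-33z^3+12z^2+1137z-2628) + ((2964/121)z^2-(20748/121)z+35568/121)
  -33z^3+12z^2+1137z-2628 = (-(1331/988)z-8833/988)((2964/121)z^2-(20748/121)z+35568/121) + (0)
Last nonzero remainder: (2964/121)z^2-(20748/121)z+35568/121. Dividing through by 2964/121 gives the monic gcd z^2-7z+12.
Cancel z^2-7z+12 from numerator and denominator to get the reduced form.

(-3z^3+9z^2+30z-72)/(z^2+4z+7)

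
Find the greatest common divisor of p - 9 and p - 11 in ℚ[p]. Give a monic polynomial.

1

Repeated division with remainder:
  p - 9 = (p - 11) + (2)
  p - 11 = ((1/2)p - 11/2)(2) + (0)
The last nonzero remainder is the constant 2, so the polynomials are coprime and gcd = 1.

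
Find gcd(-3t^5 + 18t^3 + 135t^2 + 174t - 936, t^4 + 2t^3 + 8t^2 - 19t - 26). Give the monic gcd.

t^3 + t^2 + 7t - 26

By polynomial division,
  -3t^5 + 18t^3 + 135t^2 + 174t - 936 = (-3t + 6)(t^4 + 2t^3 + 8t^2 - 19t - 26) + (30t^3 + 30t^2 + 210t - 780)
  t^4 + 2t^3 + 8t^2 - 19t - 26 = ((1/30)t + 1/30)(30t^3 + 30t^2 + 210t - 780) + (0)
Last nonzero remainder: 30t^3 + 30t^2 + 210t - 780. Dividing through by 30 gives the monic gcd t^3 + t^2 + 7t - 26.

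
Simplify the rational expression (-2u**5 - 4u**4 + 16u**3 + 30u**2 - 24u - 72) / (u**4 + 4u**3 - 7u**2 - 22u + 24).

Apply the Euclidean algorithm:
  -2u**5 - 4u**4 + 16u**3 + 30u**2 - 24u - 72 = (-2u + 4)(u**4 + 4u**3 - 7u**2 - 22u + 24) + (-14u**3 + 14u**2 + 112u - 168)
  u**4 + 4u**3 - 7u**2 - 22u + 24 = (-(1/14)u - 5/14)(-14u**3 + 14u**2 + 112u - 168) + (6u**2 + 6u - 36)
  -14u**3 + 14u**2 + 112u - 168 = (-(7/3)u + 14/3)(6u**2 + 6u - 36) + (0)
Last nonzero remainder: 6u**2 + 6u - 36. Dividing through by 6 gives the monic gcd u**2 + u - 6.
Cancel u**2 + u - 6 from numerator and denominator to get the reduced form.

(-2u**3 - 2u**2 + 6u + 12)/(u**2 + 3u - 4)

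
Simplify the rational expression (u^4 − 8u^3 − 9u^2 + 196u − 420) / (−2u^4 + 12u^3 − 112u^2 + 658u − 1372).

Euclidean algorithm in ℚ[u]:
  u^4 − 8u^3 − 9u^2 + 196u − 420 = (−1/2)(−2u^4 + 12u^3 − 112u^2 + 658u − 1372) + (−2u^3 − 65u^2 + 525u − 1106)
  −2u^4 + 12u^3 − 112u^2 + 658u − 1372 = (u − 77/2)(−2u^3 − 65u^2 + 525u − 1106) + (−(6279/2)u^2 + (43953/2)u − 43953)
  −2u^3 − 65u^2 + 525u − 1106 = ((4/6279)u + 158/6279)(−(6279/2)u^2 + (43953/2)u − 43953) + (0)
Last nonzero remainder: −(6279/2)u^2 + (43953/2)u − 43953. Dividing through by −6279/2 gives the monic gcd u^2 − 7u + 14.
Cancel u^2 − 7u + 14 from numerator and denominator to get the reduced form.

(−u^2 + u + 30)/(2u^2 + 2u + 98)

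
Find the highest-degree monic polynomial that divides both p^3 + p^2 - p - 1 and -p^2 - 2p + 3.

Apply the Euclidean algorithm:
  p^3 + p^2 - p - 1 = (-p + 1)(-p^2 - 2p + 3) + (4p - 4)
  -p^2 - 2p + 3 = (-(1/4)p - 3/4)(4p - 4) + (0)
Last nonzero remainder: 4p - 4. Dividing through by 4 gives the monic gcd p - 1.

p - 1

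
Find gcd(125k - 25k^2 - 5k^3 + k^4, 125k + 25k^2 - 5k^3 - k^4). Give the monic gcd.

-25k + k^3

Repeated division with remainder:
  k^4 - 5k^3 - 25k^2 + 125k = (-1)(-k^4 - 5k^3 + 25k^2 + 125k) + (-10k^3 + 250k)
  -k^4 - 5k^3 + 25k^2 + 125k = ((1/10)k + 1/2)(-10k^3 + 250k) + (0)
Last nonzero remainder: -10k^3 + 250k. Dividing through by -10 gives the monic gcd k^3 - 25k.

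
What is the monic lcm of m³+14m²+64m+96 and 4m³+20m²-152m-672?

m⁵+15m⁴+36m³-428m²-2592m-4032

Repeated division with remainder:
  m³+14m²+64m+96 = (1/4)(4m³+20m²-152m-672) + (9m²+102m+264)
  4m³+20m²-152m-672 = ((4/9)m-76/27)(9m²+102m+264) + ((160/9)m+640/9)
  9m²+102m+264 = ((81/160)m+297/80)((160/9)m+640/9) + (0)
Last nonzero remainder: (160/9)m+640/9. Dividing through by 160/9 gives the monic gcd m+4.
Then lcm(f, g) = f·g / gcd(f, g); expanding and making the result monic gives the answer.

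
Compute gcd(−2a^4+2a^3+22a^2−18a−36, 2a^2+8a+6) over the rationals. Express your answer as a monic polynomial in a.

a^2+4a+3

Euclidean algorithm in ℚ[a]:
  −2a^4+2a^3+22a^2−18a−36 = (−a^2+5a−6)(2a^2+8a+6) + (0)
Last nonzero remainder: 2a^2+8a+6. Dividing through by 2 gives the monic gcd a^2+4a+3.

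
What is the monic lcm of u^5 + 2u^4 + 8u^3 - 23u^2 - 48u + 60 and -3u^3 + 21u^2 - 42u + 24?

Euclidean algorithm in ℚ[u]:
  u^5 + 2u^4 + 8u^3 - 23u^2 - 48u + 60 = (-(1/3)u^2 - 3u - 19)(-3u^3 + 21u^2 - 42u + 24) + (258u^2 - 774u + 516)
  -3u^3 + 21u^2 - 42u + 24 = (-(1/86)u + 2/43)(258u^2 - 774u + 516) + (0)
Last nonzero remainder: 258u^2 - 774u + 516. Dividing through by 258 gives the monic gcd u^2 - 3u + 2.
Then lcm(f, g) = f·g / gcd(f, g); expanding and making the result monic gives the answer.

u^6 - 2u^5 - 55u^3 + 44u^2 + 252u - 240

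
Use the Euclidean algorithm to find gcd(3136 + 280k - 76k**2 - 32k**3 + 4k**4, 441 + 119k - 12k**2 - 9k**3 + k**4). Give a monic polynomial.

Repeated division with remainder:
  4k**4 - 32k**3 - 76k**2 + 280k + 3136 = (4)(k**4 - 9k**3 - 12k**2 + 119k + 441) + (4k**3 - 28k**2 - 196k + 1372)
  k**4 - 9k**3 - 12k**2 + 119k + 441 = ((1/4)k - 1/2)(4k**3 - 28k**2 - 196k + 1372) + (23k**2 - 322k + 1127)
  4k**3 - 28k**2 - 196k + 1372 = ((4/23)k + 28/23)(23k**2 - 322k + 1127) + (0)
Last nonzero remainder: 23k**2 - 322k + 1127. Dividing through by 23 gives the monic gcd k**2 - 14k + 49.

49 - 14k + k**2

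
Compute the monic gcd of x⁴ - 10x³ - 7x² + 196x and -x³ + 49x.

Apply the Euclidean algorithm:
  x⁴ - 10x³ - 7x² + 196x = (-x + 10)(-x³ + 49x) + (42x² - 294x)
  -x³ + 49x = (-(1/42)x - 1/6)(42x² - 294x) + (0)
Last nonzero remainder: 42x² - 294x. Dividing through by 42 gives the monic gcd x² - 7x.

x² - 7x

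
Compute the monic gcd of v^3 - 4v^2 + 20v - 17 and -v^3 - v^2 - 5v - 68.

Repeated division with remainder:
  v^3 - 4v^2 + 20v - 17 = (-1)(-v^3 - v^2 - 5v - 68) + (-5v^2 + 15v - 85)
  -v^3 - v^2 - 5v - 68 = ((1/5)v + 4/5)(-5v^2 + 15v - 85) + (0)
Last nonzero remainder: -5v^2 + 15v - 85. Dividing through by -5 gives the monic gcd v^2 - 3v + 17.

v^2 - 3v + 17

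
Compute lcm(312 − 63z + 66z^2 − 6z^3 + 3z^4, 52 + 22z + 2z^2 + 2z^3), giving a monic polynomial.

By polynomial division,
  3z^4 − 6z^3 + 66z^2 − 63z + 312 = ((3/2)z − 9/2)(2z^3 + 2z^2 + 22z + 52) + (42z^2 − 42z + 546)
  2z^3 + 2z^2 + 22z + 52 = ((1/21)z + 2/21)(42z^2 − 42z + 546) + (0)
Last nonzero remainder: 42z^2 − 42z + 546. Dividing through by 42 gives the monic gcd z^2 − z + 13.
Then lcm(f, g) = f·g / gcd(f, g); expanding and making the result monic gives the answer.

208 + 62z + 23z^2 + 18z^3 + z^5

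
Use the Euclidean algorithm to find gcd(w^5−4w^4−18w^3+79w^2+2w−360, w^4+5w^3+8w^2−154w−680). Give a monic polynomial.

w^2−w−20

By polynomial division,
  w^5−4w^4−18w^3+79w^2+2w−360 = (w−9)(w^4+5w^3+8w^2−154w−680) + (19w^3+305w^2−704w−6480)
  w^4+5w^3+8w^2−154w−680 = ((1/19)w−210/361)(19w^3+305w^2−704w−6480) + ((80314/361)w^2−(80314/361)w−1606280/361)
  19w^3+305w^2−704w−6480 = ((6859/80314)w+58482/40157)((80314/361)w^2−(80314/361)w−1606280/361) + (0)
Last nonzero remainder: (80314/361)w^2−(80314/361)w−1606280/361. Dividing through by 80314/361 gives the monic gcd w^2−w−20.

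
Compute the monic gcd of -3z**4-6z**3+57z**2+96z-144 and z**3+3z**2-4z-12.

Apply the Euclidean algorithm:
  -3z**4-6z**3+57z**2+96z-144 = (-3z+3)(z**3+3z**2-4z-12) + (36z**2+72z-108)
  z**3+3z**2-4z-12 = ((1/36)z+1/36)(36z**2+72z-108) + (-3z-9)
  36z**2+72z-108 = (-12z+12)(-3z-9) + (0)
Last nonzero remainder: -3z-9. Dividing through by -3 gives the monic gcd z+3.

z+3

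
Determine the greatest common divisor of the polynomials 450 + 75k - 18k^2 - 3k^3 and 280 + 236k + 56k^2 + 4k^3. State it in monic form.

By polynomial division,
  -3k^3 - 18k^2 + 75k + 450 = (-3/4)(4k^3 + 56k^2 + 236k + 280) + (24k^2 + 252k + 660)
  4k^3 + 56k^2 + 236k + 280 = ((1/6)k + 7/12)(24k^2 + 252k + 660) + (-21k - 105)
  24k^2 + 252k + 660 = (-(8/7)k - 44/7)(-21k - 105) + (0)
Last nonzero remainder: -21k - 105. Dividing through by -21 gives the monic gcd k + 5.

5 + k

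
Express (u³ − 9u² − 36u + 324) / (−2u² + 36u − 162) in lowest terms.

(−u² + 36)/(2u − 18)

Repeated division with remainder:
  u³ − 9u² − 36u + 324 = (−(1/2)u − 9/2)(−2u² + 36u − 162) + (45u − 405)
  −2u² + 36u − 162 = (−(2/45)u + 2/5)(45u − 405) + (0)
Last nonzero remainder: 45u − 405. Dividing through by 45 gives the monic gcd u − 9.
Cancel u − 9 from numerator and denominator to get the reduced form.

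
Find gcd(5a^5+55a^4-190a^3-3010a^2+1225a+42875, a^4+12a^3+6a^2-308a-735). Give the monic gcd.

Repeated division with remainder:
  5a^5+55a^4-190a^3-3010a^2+1225a+42875 = (5a-5)(a^4+12a^3+6a^2-308a-735) + (-160a^3-1440a^2+3360a+39200)
  a^4+12a^3+6a^2-308a-735 = (-(1/160)a-3/160)(-160a^3-1440a^2+3360a+39200) + (0)
Last nonzero remainder: -160a^3-1440a^2+3360a+39200. Dividing through by -160 gives the monic gcd a^3+9a^2-21a-245.

a^3+9a^2-21a-245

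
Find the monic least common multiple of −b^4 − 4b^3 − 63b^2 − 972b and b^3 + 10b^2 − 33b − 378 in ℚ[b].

b^6 + 5b^5 + 25b^4 + 867b^3 − 1674b^2 − 40824b

Euclidean algorithm in ℚ[b]:
  −b^4 − 4b^3 − 63b^2 − 972b = (−b + 6)(b^3 + 10b^2 − 33b − 378) + (−156b^2 − 1152b + 2268)
  b^3 + 10b^2 − 33b − 378 = (−(1/156)b − 17/1014)(−156b^2 − 1152b + 2268) + (−(6384/169)b − 57456/169)
  −156b^2 − 1152b + 2268 = ((2197/532)b − 507/76)(−(6384/169)b − 57456/169) + (0)
Last nonzero remainder: −(6384/169)b − 57456/169. Dividing through by −6384/169 gives the monic gcd b + 9.
Then lcm(f, g) = f·g / gcd(f, g); expanding and making the result monic gives the answer.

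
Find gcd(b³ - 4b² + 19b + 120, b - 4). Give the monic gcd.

Apply the Euclidean algorithm:
  b³ - 4b² + 19b + 120 = (b² + 19)(b - 4) + (196)
  b - 4 = ((1/196)b - 1/49)(196) + (0)
The last nonzero remainder is the constant 196, so the polynomials are coprime and gcd = 1.

1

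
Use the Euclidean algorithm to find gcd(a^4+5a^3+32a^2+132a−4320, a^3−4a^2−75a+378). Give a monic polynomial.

a^2+3a−54

Repeated division with remainder:
  a^4+5a^3+32a^2+132a−4320 = (a+9)(a^3−4a^2−75a+378) + (143a^2+429a−7722)
  a^3−4a^2−75a+378 = ((1/143)a−7/143)(143a^2+429a−7722) + (0)
Last nonzero remainder: 143a^2+429a−7722. Dividing through by 143 gives the monic gcd a^2+3a−54.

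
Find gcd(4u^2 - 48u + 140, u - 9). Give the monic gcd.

Euclidean algorithm in ℚ[u]:
  4u^2 - 48u + 140 = (4u - 12)(u - 9) + (32)
  u - 9 = ((1/32)u - 9/32)(32) + (0)
The last nonzero remainder is the constant 32, so the polynomials are coprime and gcd = 1.

1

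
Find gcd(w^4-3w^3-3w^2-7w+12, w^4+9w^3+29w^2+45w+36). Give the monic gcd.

w^2+2w+3

By polynomial division,
  w^4-3w^3-3w^2-7w+12 = (w^4+9w^3+29w^2+45w+36) + (-12w^3-32w^2-52w-24)
  w^4+9w^3+29w^2+45w+36 = (-(1/12)w-19/36)(-12w^3-32w^2-52w-24) + ((70/9)w^2+(140/9)w+70/3)
  -12w^3-32w^2-52w-24 = (-(54/35)w-36/35)((70/9)w^2+(140/9)w+70/3) + (0)
Last nonzero remainder: (70/9)w^2+(140/9)w+70/3. Dividing through by 70/9 gives the monic gcd w^2+2w+3.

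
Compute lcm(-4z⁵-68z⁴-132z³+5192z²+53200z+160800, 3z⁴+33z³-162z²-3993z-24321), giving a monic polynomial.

Euclidean algorithm in ℚ[z]:
  -4z⁵-68z⁴-132z³+5192z²+53200z+160800 = (-(4/3)z-8)(3z⁴+33z³-162z²-3993z-24321) + (-84z³-1428z²-11172z-33768)
  3z⁴+33z³-162z²-3993z-24321 = (-(1/28)z+3/14)(-84z³-1428z²-11172z-33768) + (-255z²-2805z-17085)
  -84z³-1428z²-11172z-33768 = ((28/85)z+168/85)(-255z²-2805z-17085) + (0)
Last nonzero remainder: -255z²-2805z-17085. Dividing through by -255 gives the monic gcd z²+11z+67.
Then lcm(f, g) = f·g / gcd(f, g); expanding and making the result monic gives the answer.

z⁷+17z⁶-88z⁵-3355z⁴-17293z³+116858z²+1609300z+4864200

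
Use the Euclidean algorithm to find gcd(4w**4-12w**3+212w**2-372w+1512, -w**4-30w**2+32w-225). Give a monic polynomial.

Apply the Euclidean algorithm:
  4w**4-12w**3+212w**2-372w+1512 = (-4)(-w**4-30w**2+32w-225) + (-12w**3+92w**2-244w+612)
  -w**4-30w**2+32w-225 = ((1/12)w+23/36)(-12w**3+92w**2-244w+612) + (-(616/9)w**2+(1232/9)w-616)
  -12w**3+92w**2-244w+612 = ((27/154)w-153/154)(-(616/9)w**2+(1232/9)w-616) + (0)
Last nonzero remainder: -(616/9)w**2+(1232/9)w-616. Dividing through by -616/9 gives the monic gcd w**2-2w+9.

w**2-2w+9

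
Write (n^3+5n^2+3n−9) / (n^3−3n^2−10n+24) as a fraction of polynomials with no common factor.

(n^2+2n−3)/(n^2−6n+8)

Euclidean algorithm in ℚ[n]:
  n^3+5n^2+3n−9 = (n^3−3n^2−10n+24) + (8n^2+13n−33)
  n^3−3n^2−10n+24 = ((1/8)n−37/64)(8n^2+13n−33) + ((105/64)n+315/64)
  8n^2+13n−33 = ((512/105)n−704/105)((105/64)n+315/64) + (0)
Last nonzero remainder: (105/64)n+315/64. Dividing through by 105/64 gives the monic gcd n+3.
Cancel n+3 from numerator and denominator to get the reduced form.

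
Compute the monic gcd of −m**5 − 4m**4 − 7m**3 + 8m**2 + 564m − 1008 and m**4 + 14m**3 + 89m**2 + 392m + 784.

m**2 + 3m + 28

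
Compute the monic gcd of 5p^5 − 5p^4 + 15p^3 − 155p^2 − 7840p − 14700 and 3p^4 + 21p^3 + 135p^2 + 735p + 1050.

p^2 + 7p + 10

Repeated division with remainder:
  5p^5 − 5p^4 + 15p^3 − 155p^2 − 7840p − 14700 = ((5/3)p − 40/3)(3p^4 + 21p^3 + 135p^2 + 735p + 1050) + (70p^3 + 420p^2 + 210p − 700)
  3p^4 + 21p^3 + 135p^2 + 735p + 1050 = ((3/70)p + 3/70)(70p^3 + 420p^2 + 210p − 700) + (108p^2 + 756p + 1080)
  70p^3 + 420p^2 + 210p − 700 = ((35/54)p − 35/54)(108p^2 + 756p + 1080) + (0)
Last nonzero remainder: 108p^2 + 756p + 1080. Dividing through by 108 gives the monic gcd p^2 + 7p + 10.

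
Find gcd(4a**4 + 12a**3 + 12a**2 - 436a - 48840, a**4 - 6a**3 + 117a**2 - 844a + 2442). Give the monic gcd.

Apply the Euclidean algorithm:
  4a**4 + 12a**3 + 12a**2 - 436a - 48840 = (4)(a**4 - 6a**3 + 117a**2 - 844a + 2442) + (36a**3 - 456a**2 + 2940a - 58608)
  a**4 - 6a**3 + 117a**2 - 844a + 2442 = ((1/36)a + 5/27)(36a**3 - 456a**2 + 2940a - 58608) + ((1078/9)a**2 + (2156/9)a + 39886/3)
  36a**3 - 456a**2 + 2940a - 58608 = ((162/539)a - 216/49)((1078/9)a**2 + (2156/9)a + 39886/3) + (0)
Last nonzero remainder: (1078/9)a**2 + (2156/9)a + 39886/3. Dividing through by 1078/9 gives the monic gcd a**2 + 2a + 111.

a**2 + 2a + 111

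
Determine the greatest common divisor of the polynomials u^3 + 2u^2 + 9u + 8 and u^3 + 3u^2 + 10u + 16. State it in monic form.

u^2 + u + 8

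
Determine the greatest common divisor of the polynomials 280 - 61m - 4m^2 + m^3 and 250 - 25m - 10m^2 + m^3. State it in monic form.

-5 + m

Euclidean algorithm in ℚ[m]:
  m^3 - 4m^2 - 61m + 280 = (m^3 - 10m^2 - 25m + 250) + (6m^2 - 36m + 30)
  m^3 - 10m^2 - 25m + 250 = ((1/6)m - 2/3)(6m^2 - 36m + 30) + (-54m + 270)
  6m^2 - 36m + 30 = (-(1/9)m + 1/9)(-54m + 270) + (0)
Last nonzero remainder: -54m + 270. Dividing through by -54 gives the monic gcd m - 5.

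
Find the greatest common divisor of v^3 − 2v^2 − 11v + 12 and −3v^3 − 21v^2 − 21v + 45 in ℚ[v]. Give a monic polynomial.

Euclidean algorithm in ℚ[v]:
  v^3 − 2v^2 − 11v + 12 = (−1/3)(−3v^3 − 21v^2 − 21v + 45) + (−9v^2 − 18v + 27)
  −3v^3 − 21v^2 − 21v + 45 = ((1/3)v + 5/3)(−9v^2 − 18v + 27) + (0)
Last nonzero remainder: −9v^2 − 18v + 27. Dividing through by −9 gives the monic gcd v^2 + 2v − 3.

v^2 + 2v − 3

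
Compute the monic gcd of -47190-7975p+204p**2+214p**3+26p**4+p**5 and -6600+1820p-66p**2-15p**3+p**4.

-66+5p+p**2

Repeated division with remainder:
  p**5+26p**4+214p**3+204p**2-7975p-47190 = (p+41)(p**4-15p**3-66p**2+1820p-6600) + (895p**3+1090p**2-75995p+223410)
  p**4-15p**3-66p**2+1820p-6600 = ((1/895)p-2903/160205)(895p**3+1090p**2-75995p+223410) + ((1238769/32041)p**2+(6193845/32041)p-81758754/32041)
  895p**3+1090p**2-75995p+223410 = ((28676695/1238769)p-108458785/1238769)((1238769/32041)p**2+(6193845/32041)p-81758754/32041) + (0)
Last nonzero remainder: (1238769/32041)p**2+(6193845/32041)p-81758754/32041. Dividing through by 1238769/32041 gives the monic gcd p**2+5p-66.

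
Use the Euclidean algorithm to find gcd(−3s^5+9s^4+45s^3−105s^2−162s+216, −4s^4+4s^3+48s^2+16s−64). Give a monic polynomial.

s^3−3s^2−6s+8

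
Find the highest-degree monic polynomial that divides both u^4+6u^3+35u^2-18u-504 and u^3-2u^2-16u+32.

u+4

Apply the Euclidean algorithm:
  u^4+6u^3+35u^2-18u-504 = (u+8)(u^3-2u^2-16u+32) + (67u^2+78u-760)
  u^3-2u^2-16u+32 = ((1/67)u-212/4489)(67u^2+78u-760) + (-(4368/4489)u-17472/4489)
  67u^2+78u-760 = (-(300763/4368)u+426455/2184)(-(4368/4489)u-17472/4489) + (0)
Last nonzero remainder: -(4368/4489)u-17472/4489. Dividing through by -4368/4489 gives the monic gcd u+4.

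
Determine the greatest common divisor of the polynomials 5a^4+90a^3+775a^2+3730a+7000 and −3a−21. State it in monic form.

a+7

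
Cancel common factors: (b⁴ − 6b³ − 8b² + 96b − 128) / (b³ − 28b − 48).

Euclidean algorithm in ℚ[b]:
  b⁴ − 6b³ − 8b² + 96b − 128 = (b − 6)(b³ − 28b − 48) + (20b² − 24b − 416)
  b³ − 28b − 48 = ((1/20)b + 3/50)(20b² − 24b − 416) + (−(144/25)b − 576/25)
  20b² − 24b − 416 = (−(125/36)b + 325/18)(−(144/25)b − 576/25) + (0)
Last nonzero remainder: −(144/25)b − 576/25. Dividing through by −144/25 gives the monic gcd b + 4.
Cancel b + 4 from numerator and denominator to get the reduced form.

(b³ − 10b² + 32b − 32)/(b² − 4b − 12)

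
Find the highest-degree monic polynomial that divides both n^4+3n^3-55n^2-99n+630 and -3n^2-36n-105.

Euclidean algorithm in ℚ[n]:
  n^4+3n^3-55n^2-99n+630 = (-(1/3)n^2+3n-6)(-3n^2-36n-105) + (0)
Last nonzero remainder: -3n^2-36n-105. Dividing through by -3 gives the monic gcd n^2+12n+35.

n^2+12n+35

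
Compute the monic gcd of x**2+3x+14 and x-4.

Repeated division with remainder:
  x**2+3x+14 = (x+7)(x-4) + (42)
  x-4 = ((1/42)x-2/21)(42) + (0)
The last nonzero remainder is the constant 42, so the polynomials are coprime and gcd = 1.

1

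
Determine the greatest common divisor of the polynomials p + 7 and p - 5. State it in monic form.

1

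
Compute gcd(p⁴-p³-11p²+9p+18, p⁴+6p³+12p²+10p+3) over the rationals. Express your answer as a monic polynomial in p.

Euclidean algorithm in ℚ[p]:
  p⁴-p³-11p²+9p+18 = (p⁴+6p³+12p²+10p+3) + (-7p³-23p²-p+15)
  p⁴+6p³+12p²+10p+3 = (-(1/7)p-19/49)(-7p³-23p²-p+15) + ((144/49)p²+(576/49)p+432/49)
  -7p³-23p²-p+15 = (-(343/144)p+245/144)((144/49)p²+(576/49)p+432/49) + (0)
Last nonzero remainder: (144/49)p²+(576/49)p+432/49. Dividing through by 144/49 gives the monic gcd p²+4p+3.

p²+4p+3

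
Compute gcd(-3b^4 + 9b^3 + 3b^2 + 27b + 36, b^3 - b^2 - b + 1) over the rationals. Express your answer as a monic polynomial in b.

b + 1

Euclidean algorithm in ℚ[b]:
  -3b^4 + 9b^3 + 3b^2 + 27b + 36 = (-3b + 6)(b^3 - b^2 - b + 1) + (6b^2 + 36b + 30)
  b^3 - b^2 - b + 1 = ((1/6)b - 7/6)(6b^2 + 36b + 30) + (36b + 36)
  6b^2 + 36b + 30 = ((1/6)b + 5/6)(36b + 36) + (0)
Last nonzero remainder: 36b + 36. Dividing through by 36 gives the monic gcd b + 1.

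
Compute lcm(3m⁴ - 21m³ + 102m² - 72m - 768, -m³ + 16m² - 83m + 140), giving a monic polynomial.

m⁶ - 19m⁵ + 153m⁴ - 677m³ + 1222m² + 2232m - 8960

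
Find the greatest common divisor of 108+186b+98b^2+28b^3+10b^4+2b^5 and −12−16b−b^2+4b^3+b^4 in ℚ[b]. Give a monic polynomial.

6+11b+6b^2+b^3

By polynomial division,
  2b^5+10b^4+28b^3+98b^2+186b+108 = (2b+2)(b^4+4b^3−b^2−16b−12) + (22b^3+132b^2+242b+132)
  b^4+4b^3−b^2−16b−12 = ((1/22)b−1/11)(22b^3+132b^2+242b+132) + (0)
Last nonzero remainder: 22b^3+132b^2+242b+132. Dividing through by 22 gives the monic gcd b^3+6b^2+11b+6.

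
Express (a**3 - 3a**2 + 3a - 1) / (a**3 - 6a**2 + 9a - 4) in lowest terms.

(a - 1)/(a - 4)

By polynomial division,
  a**3 - 3a**2 + 3a - 1 = (a**3 - 6a**2 + 9a - 4) + (3a**2 - 6a + 3)
  a**3 - 6a**2 + 9a - 4 = ((1/3)a - 4/3)(3a**2 - 6a + 3) + (0)
Last nonzero remainder: 3a**2 - 6a + 3. Dividing through by 3 gives the monic gcd a**2 - 2a + 1.
Cancel a**2 - 2a + 1 from numerator and denominator to get the reduced form.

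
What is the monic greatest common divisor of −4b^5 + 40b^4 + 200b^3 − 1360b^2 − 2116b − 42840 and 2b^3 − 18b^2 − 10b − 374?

b^2 + 2b + 17

By polynomial division,
  −4b^5 + 40b^4 + 200b^3 − 1360b^2 − 2116b − 42840 = (−2b^2 + 2b + 108)(2b^3 − 18b^2 − 10b − 374) + (−144b^2 − 288b − 2448)
  2b^3 − 18b^2 − 10b − 374 = (−(1/72)b + 11/72)(−144b^2 − 288b − 2448) + (0)
Last nonzero remainder: −144b^2 − 288b − 2448. Dividing through by −144 gives the monic gcd b^2 + 2b + 17.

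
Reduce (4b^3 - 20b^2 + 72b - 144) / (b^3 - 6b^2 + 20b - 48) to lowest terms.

(4b - 12)/(b - 4)

Apply the Euclidean algorithm:
  4b^3 - 20b^2 + 72b - 144 = (4)(b^3 - 6b^2 + 20b - 48) + (4b^2 - 8b + 48)
  b^3 - 6b^2 + 20b - 48 = ((1/4)b - 1)(4b^2 - 8b + 48) + (0)
Last nonzero remainder: 4b^2 - 8b + 48. Dividing through by 4 gives the monic gcd b^2 - 2b + 12.
Cancel b^2 - 2b + 12 from numerator and denominator to get the reduced form.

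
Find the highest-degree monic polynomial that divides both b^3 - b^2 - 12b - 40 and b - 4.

1

Repeated division with remainder:
  b^3 - b^2 - 12b - 40 = (b^2 + 3b)(b - 4) + (-40)
  b - 4 = (-(1/40)b + 1/10)(-40) + (0)
The last nonzero remainder is the constant -40, so the polynomials are coprime and gcd = 1.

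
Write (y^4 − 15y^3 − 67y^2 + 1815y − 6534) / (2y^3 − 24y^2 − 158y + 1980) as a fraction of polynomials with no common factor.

(y^3 − 4y^2 − 111y + 594)/(2y^2 − 2y − 180)

Apply the Euclidean algorithm:
  y^4 − 15y^3 − 67y^2 + 1815y − 6534 = ((1/2)y − 3/2)(2y^3 − 24y^2 − 158y + 1980) + (−24y^2 + 588y − 3564)
  2y^3 − 24y^2 − 158y + 1980 = (−(1/12)y − 25/24)(−24y^2 + 588y − 3564) + ((315/2)y − 3465/2)
  −24y^2 + 588y − 3564 = (−(16/105)y + 72/35)((315/2)y − 3465/2) + (0)
Last nonzero remainder: (315/2)y − 3465/2. Dividing through by 315/2 gives the monic gcd y − 11.
Cancel y − 11 from numerator and denominator to get the reduced form.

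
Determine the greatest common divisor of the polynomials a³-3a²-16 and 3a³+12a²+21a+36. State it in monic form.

Euclidean algorithm in ℚ[a]:
  a³-3a²-16 = (1/3)(3a³+12a²+21a+36) + (-7a²-7a-28)
  3a³+12a²+21a+36 = (-(3/7)a-9/7)(-7a²-7a-28) + (0)
Last nonzero remainder: -7a²-7a-28. Dividing through by -7 gives the monic gcd a²+a+4.

a²+a+4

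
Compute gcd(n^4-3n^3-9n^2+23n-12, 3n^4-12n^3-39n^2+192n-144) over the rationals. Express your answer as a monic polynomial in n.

Apply the Euclidean algorithm:
  n^4-3n^3-9n^2+23n-12 = (1/3)(3n^4-12n^3-39n^2+192n-144) + (n^3+4n^2-41n+36)
  3n^4-12n^3-39n^2+192n-144 = (3n-24)(n^3+4n^2-41n+36) + (180n^2-900n+720)
  n^3+4n^2-41n+36 = ((1/180)n+1/20)(180n^2-900n+720) + (0)
Last nonzero remainder: 180n^2-900n+720. Dividing through by 180 gives the monic gcd n^2-5n+4.

n^2-5n+4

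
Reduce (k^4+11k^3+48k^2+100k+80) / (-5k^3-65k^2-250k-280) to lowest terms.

Apply the Euclidean algorithm:
  k^4+11k^3+48k^2+100k+80 = (-(1/5)k+2/5)(-5k^3-65k^2-250k-280) + (24k^2+144k+192)
  -5k^3-65k^2-250k-280 = (-(5/24)k-35/24)(24k^2+144k+192) + (0)
Last nonzero remainder: 24k^2+144k+192. Dividing through by 24 gives the monic gcd k^2+6k+8.
Cancel k^2+6k+8 from numerator and denominator to get the reduced form.

(-k^2-5k-10)/(5k+35)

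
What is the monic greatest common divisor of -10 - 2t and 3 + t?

1

Apply the Euclidean algorithm:
  -2t - 10 = (-2)(t + 3) + (-4)
  t + 3 = (-(1/4)t - 3/4)(-4) + (0)
The last nonzero remainder is the constant -4, so the polynomials are coprime and gcd = 1.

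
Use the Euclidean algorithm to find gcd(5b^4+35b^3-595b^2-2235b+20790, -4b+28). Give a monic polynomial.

b-7

Repeated division with remainder:
  5b^4+35b^3-595b^2-2235b+20790 = (-(5/4)b^3-(35/2)b^2+(105/4)b+1485/2)(-4b+28) + (0)
Last nonzero remainder: -4b+28. Dividing through by -4 gives the monic gcd b-7.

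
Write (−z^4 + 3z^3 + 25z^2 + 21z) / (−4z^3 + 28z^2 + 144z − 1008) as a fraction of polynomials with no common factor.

Apply the Euclidean algorithm:
  −z^4 + 3z^3 + 25z^2 + 21z = ((1/4)z + 1)(−4z^3 + 28z^2 + 144z − 1008) + (−39z^2 + 129z + 1008)
  −4z^3 + 28z^2 + 144z − 1008 = ((4/39)z − 64/169)(−39z^2 + 129z + 1008) + ((15120/169)z − 105840/169)
  −39z^2 + 129z + 1008 = (−(2197/5040)z − 169/105)((15120/169)z − 105840/169) + (0)
Last nonzero remainder: (15120/169)z − 105840/169. Dividing through by 15120/169 gives the monic gcd z − 7.
Cancel z − 7 from numerator and denominator to get the reduced form.

(z^3 + 4z^2 + 3z)/(4z^2 − 144)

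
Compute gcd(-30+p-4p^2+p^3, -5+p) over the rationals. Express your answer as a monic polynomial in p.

Euclidean algorithm in ℚ[p]:
  p^3-4p^2+p-30 = (p^2+p+6)(p-5) + (0)
The last nonzero remainder p-5 is already monic.

-5+p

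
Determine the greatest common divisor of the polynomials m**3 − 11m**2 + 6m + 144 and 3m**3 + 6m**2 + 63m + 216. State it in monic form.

Euclidean algorithm in ℚ[m]:
  m**3 − 11m**2 + 6m + 144 = (1/3)(3m**3 + 6m**2 + 63m + 216) + (−13m**2 − 15m + 72)
  3m**3 + 6m**2 + 63m + 216 = (−(3/13)m − 33/169)(−13m**2 − 15m + 72) + ((12960/169)m + 38880/169)
  −13m**2 − 15m + 72 = (−(2197/12960)m + 169/540)((12960/169)m + 38880/169) + (0)
Last nonzero remainder: (12960/169)m + 38880/169. Dividing through by 12960/169 gives the monic gcd m + 3.

m + 3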